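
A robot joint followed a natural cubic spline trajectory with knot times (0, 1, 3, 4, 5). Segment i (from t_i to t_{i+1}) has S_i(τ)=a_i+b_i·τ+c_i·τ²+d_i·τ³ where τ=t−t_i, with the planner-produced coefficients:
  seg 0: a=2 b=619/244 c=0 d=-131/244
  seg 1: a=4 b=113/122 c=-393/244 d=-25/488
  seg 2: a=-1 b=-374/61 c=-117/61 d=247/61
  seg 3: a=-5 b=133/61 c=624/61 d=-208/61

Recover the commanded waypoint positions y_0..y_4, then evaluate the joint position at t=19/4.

y_0=2 y_1=4 y_2=-1 y_3=-5 y_4=4
S(19/4) = 58/61

y_0 = S_0(0) = a_0 = 2
y_1 = S_1(0) = a_1 = 4
y_2 = S_2(0) = a_2 = -1
y_3 = S_3(0) = a_3 = -5
y_4 = S_3(1) = 4
t_q=19/4 is in segment 3 (τ=3/4); S_3(τ)=58/61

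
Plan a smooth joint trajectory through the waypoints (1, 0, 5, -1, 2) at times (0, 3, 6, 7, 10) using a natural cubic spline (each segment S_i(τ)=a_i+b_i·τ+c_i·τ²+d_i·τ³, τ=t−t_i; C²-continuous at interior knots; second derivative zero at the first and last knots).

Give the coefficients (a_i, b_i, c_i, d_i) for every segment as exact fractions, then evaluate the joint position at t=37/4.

  seg 0: a=1 b=-407/228 c=0 d=331/2052
  seg 1: a=0 b=293/114 c=331/228 d=-1199/2052
  seg 2: a=5 b=-1025/228 c=-217/57 d=175/76
  seg 3: a=-1 b=-593/114 c=707/228 d=-707/2052
S(37/4) = -4525/4864

Δ: Δ0=-1/3, Δ1=5/3, Δ2=-6, Δ3=1
row 1: diag=12, rhs=12; c'=1/4, d'=1
row 2: denom=8−3·1/4=29/4; d'=(-46−3·1)/(29/4)=-196/29
row 3: denom=8−1·4/29=228/29; d'=(42−1·-196/29)/(228/29)=707/114
back: M3=707/114
back: M2=-196/29−4/29·707/114=-434/57
back: M1=1−1/4·-434/57=331/114
M: M0=0, M1=331/114, M2=-434/57, M3=707/114, M4=0
seg 0: a=1, c=M0/2=0, d=(M1−M0)/(6·3)=331/2052, b=Δ0−h0·(2M0+M1)/6=-407/228
seg 1: a=0, c=M1/2=331/228, d=(M2−M1)/(6·3)=-1199/2052, b=Δ1−h1·(2M1+M2)/6=293/114
seg 2: a=5, c=M2/2=-217/57, d=(M3−M2)/(6·1)=175/76, b=Δ2−h2·(2M2+M3)/6=-1025/228
seg 3: a=-1, c=M3/2=707/228, d=(M4−M3)/(6·3)=-707/2052, b=Δ3−h3·(2M3+M4)/6=-593/114
t_q=37/4 → seg 3, τ=9/4; S=-1+-593/114·τ+707/228·τ²+-707/2052·τ³=-4525/4864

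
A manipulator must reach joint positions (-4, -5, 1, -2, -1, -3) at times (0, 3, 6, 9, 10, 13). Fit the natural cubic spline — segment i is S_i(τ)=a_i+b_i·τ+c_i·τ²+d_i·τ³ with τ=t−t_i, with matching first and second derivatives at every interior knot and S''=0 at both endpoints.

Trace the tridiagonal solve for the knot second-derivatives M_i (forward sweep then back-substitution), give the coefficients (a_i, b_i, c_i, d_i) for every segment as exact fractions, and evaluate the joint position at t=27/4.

Δ: Δ0=-1/3, Δ1=2, Δ2=-1, Δ3=1, Δ4=-2/3
row 1: diag=12, rhs=14; c'=1/4, d'=7/6
row 2: denom=12−3·1/4=45/4; d'=(-18−3·7/6)/(45/4)=-86/45
row 3: denom=8−3·4/15=36/5; d'=(12−3·-86/45)/(36/5)=133/54
row 4: denom=8−1·5/36=283/36; d'=(-10−1·133/54)/(283/36)=-1346/849
back: M4=-1346/849
back: M3=133/54−5/36·-1346/849=2278/849
back: M2=-86/45−4/15·2278/849=-2230/849
back: M1=7/6−1/4·-2230/849=516/283
M: M0=0, M1=516/283, M2=-2230/849, M3=2278/849, M4=-1346/849, M5=0
seg 0: a=-4, c=M0/2=0, d=(M1−M0)/(6·3)=86/849, b=Δ0−h0·(2M0+M1)/6=-1057/849
seg 1: a=-5, c=M1/2=258/283, d=(M2−M1)/(6·3)=-1889/7641, b=Δ1−h1·(2M1+M2)/6=1265/849
seg 2: a=1, c=M2/2=-1115/849, d=(M3−M2)/(6·3)=2254/7641, b=Δ2−h2·(2M2+M3)/6=242/849
seg 3: a=-2, c=M3/2=1139/849, d=(M4−M3)/(6·1)=-604/849, b=Δ3−h3·(2M3+M4)/6=314/849
seg 4: a=-1, c=M4/2=-673/849, d=(M5−M4)/(6·3)=673/7641, b=Δ4−h4·(2M4+M5)/6=260/283
t_q=27/4 → seg 2, τ=3/4; S=1+242/849·τ+-1115/849·τ²+2254/7641·τ³=5429/9056

  seg 0: a=-4 b=-1057/849 c=0 d=86/849
  seg 1: a=-5 b=1265/849 c=258/283 d=-1889/7641
  seg 2: a=1 b=242/849 c=-1115/849 d=2254/7641
  seg 3: a=-2 b=314/849 c=1139/849 d=-604/849
  seg 4: a=-1 b=260/283 c=-673/849 d=673/7641
S(27/4) = 5429/9056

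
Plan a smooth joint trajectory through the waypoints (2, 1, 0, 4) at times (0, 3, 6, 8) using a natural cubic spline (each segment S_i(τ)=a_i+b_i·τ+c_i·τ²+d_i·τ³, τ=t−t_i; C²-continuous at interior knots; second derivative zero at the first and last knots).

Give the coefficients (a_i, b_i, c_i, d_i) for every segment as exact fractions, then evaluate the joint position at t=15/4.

  seg 0: a=2 b=-16/111 c=0 d=-7/333
  seg 1: a=1 b=-79/111 c=-7/37 d=35/333
  seg 2: a=0 b=110/111 c=28/37 d=-14/111
S(15/4) = 957/2368

Δ: Δ0=-1/3, Δ1=-1/3, Δ2=2
row 1: diag=12, rhs=0; c'=1/4, d'=0
row 2: denom=10−3·1/4=37/4; d'=(14−3·0)/(37/4)=56/37
back: M2=56/37
back: M1=0−1/4·56/37=-14/37
M: M0=0, M1=-14/37, M2=56/37, M3=0
seg 0: a=2, c=M0/2=0, d=(M1−M0)/(6·3)=-7/333, b=Δ0−h0·(2M0+M1)/6=-16/111
seg 1: a=1, c=M1/2=-7/37, d=(M2−M1)/(6·3)=35/333, b=Δ1−h1·(2M1+M2)/6=-79/111
seg 2: a=0, c=M2/2=28/37, d=(M3−M2)/(6·2)=-14/111, b=Δ2−h2·(2M2+M3)/6=110/111
t_q=15/4 → seg 1, τ=3/4; S=1+-79/111·τ+-7/37·τ²+35/333·τ³=957/2368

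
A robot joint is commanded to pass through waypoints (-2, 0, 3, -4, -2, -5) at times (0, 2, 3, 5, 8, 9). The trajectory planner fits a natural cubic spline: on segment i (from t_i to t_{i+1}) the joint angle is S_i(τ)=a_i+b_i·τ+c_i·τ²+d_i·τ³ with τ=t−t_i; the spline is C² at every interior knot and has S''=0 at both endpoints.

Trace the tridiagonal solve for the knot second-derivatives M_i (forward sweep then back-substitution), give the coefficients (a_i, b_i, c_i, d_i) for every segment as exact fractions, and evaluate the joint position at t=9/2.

Δ: Δ0=1, Δ1=3, Δ2=-7/2, Δ3=2/3, Δ4=-3
row 1: diag=6, rhs=12; c'=1/6, d'=2
row 2: denom=6−1·1/6=35/6; d'=(-39−1·2)/(35/6)=-246/35
row 3: denom=10−2·12/35=326/35; d'=(25−2·-246/35)/(326/35)=1367/326
row 4: denom=8−3·105/326=2293/326; d'=(-22−3·1367/326)/(2293/326)=-11273/2293
back: M4=-11273/2293
back: M3=1367/326−105/326·-11273/2293=13246/2293
back: M2=-246/35−12/35·13246/2293=-20658/2293
back: M1=2−1/6·-20658/2293=8029/2293
M: M0=0, M1=8029/2293, M2=-20658/2293, M3=13246/2293, M4=-11273/2293, M5=0
seg 0: a=-2, c=M0/2=0, d=(M1−M0)/(6·2)=8029/27516, b=Δ0−h0·(2M0+M1)/6=-1150/6879
seg 1: a=0, c=M1/2=8029/4586, d=(M2−M1)/(6·1)=-28687/13758, b=Δ1−h1·(2M1+M2)/6=22937/6879
seg 2: a=3, c=M2/2=-10329/2293, d=(M3−M2)/(6·2)=8476/6879, b=Δ2−h2·(2M2+M3)/6=7987/13758
seg 3: a=-4, c=M3/2=6623/2293, d=(M4−M3)/(6·3)=-8173/13758, b=Δ3−h3·(2M3+M4)/6=-36485/13758
seg 4: a=-2, c=M4/2=-11273/4586, d=(M5−M4)/(6·1)=11273/13758, b=Δ4−h4·(2M4+M5)/6=-9364/6879
t_q=9/2 → seg 2, τ=3/2; S=3+7987/13758·τ+-10329/2293·τ²+8476/6879·τ³=-4829/2293

  seg 0: a=-2 b=-1150/6879 c=0 d=8029/27516
  seg 1: a=0 b=22937/6879 c=8029/4586 d=-28687/13758
  seg 2: a=3 b=7987/13758 c=-10329/2293 d=8476/6879
  seg 3: a=-4 b=-36485/13758 c=6623/2293 d=-8173/13758
  seg 4: a=-2 b=-9364/6879 c=-11273/4586 d=11273/13758
S(9/2) = -4829/2293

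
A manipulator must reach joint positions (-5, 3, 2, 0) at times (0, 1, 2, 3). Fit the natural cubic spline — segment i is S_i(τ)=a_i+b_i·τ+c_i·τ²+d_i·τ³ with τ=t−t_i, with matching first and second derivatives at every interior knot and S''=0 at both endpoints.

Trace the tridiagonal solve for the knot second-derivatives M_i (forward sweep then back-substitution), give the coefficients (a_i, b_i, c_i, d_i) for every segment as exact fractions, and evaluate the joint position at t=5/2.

  seg 0: a=-5 b=31/3 c=0 d=-7/3
  seg 1: a=3 b=10/3 c=-7 d=8/3
  seg 2: a=2 b=-8/3 c=1 d=-1/3
S(5/2) = 7/8

Δ: Δ0=8, Δ1=-1, Δ2=-2
row 1: diag=4, rhs=-54; c'=1/4, d'=-27/2
row 2: denom=4−1·1/4=15/4; d'=(-6−1·-27/2)/(15/4)=2
back: M2=2
back: M1=-27/2−1/4·2=-14
M: M0=0, M1=-14, M2=2, M3=0
seg 0: a=-5, c=M0/2=0, d=(M1−M0)/(6·1)=-7/3, b=Δ0−h0·(2M0+M1)/6=31/3
seg 1: a=3, c=M1/2=-7, d=(M2−M1)/(6·1)=8/3, b=Δ1−h1·(2M1+M2)/6=10/3
seg 2: a=2, c=M2/2=1, d=(M3−M2)/(6·1)=-1/3, b=Δ2−h2·(2M2+M3)/6=-8/3
t_q=5/2 → seg 2, τ=1/2; S=2+-8/3·τ+1·τ²+-1/3·τ³=7/8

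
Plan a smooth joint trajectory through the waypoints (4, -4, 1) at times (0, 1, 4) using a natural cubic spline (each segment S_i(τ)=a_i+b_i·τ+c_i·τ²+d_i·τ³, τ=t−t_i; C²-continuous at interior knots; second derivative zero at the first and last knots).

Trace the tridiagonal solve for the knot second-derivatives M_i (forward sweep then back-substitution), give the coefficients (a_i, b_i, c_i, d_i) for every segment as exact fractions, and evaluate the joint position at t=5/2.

Δ: Δ0=-8, Δ1=5/3
row 1: diag=8, rhs=58; c'=3/8, d'=29/4
back: M1=29/4
M: M0=0, M1=29/4, M2=0
seg 0: a=4, c=M0/2=0, d=(M1−M0)/(6·1)=29/24, b=Δ0−h0·(2M0+M1)/6=-221/24
seg 1: a=-4, c=M1/2=29/8, d=(M2−M1)/(6·3)=-29/72, b=Δ1−h1·(2M1+M2)/6=-67/12
t_q=5/2 → seg 1, τ=3/2; S=-4+-67/12·τ+29/8·τ²+-29/72·τ³=-357/64

  seg 0: a=4 b=-221/24 c=0 d=29/24
  seg 1: a=-4 b=-67/12 c=29/8 d=-29/72
S(5/2) = -357/64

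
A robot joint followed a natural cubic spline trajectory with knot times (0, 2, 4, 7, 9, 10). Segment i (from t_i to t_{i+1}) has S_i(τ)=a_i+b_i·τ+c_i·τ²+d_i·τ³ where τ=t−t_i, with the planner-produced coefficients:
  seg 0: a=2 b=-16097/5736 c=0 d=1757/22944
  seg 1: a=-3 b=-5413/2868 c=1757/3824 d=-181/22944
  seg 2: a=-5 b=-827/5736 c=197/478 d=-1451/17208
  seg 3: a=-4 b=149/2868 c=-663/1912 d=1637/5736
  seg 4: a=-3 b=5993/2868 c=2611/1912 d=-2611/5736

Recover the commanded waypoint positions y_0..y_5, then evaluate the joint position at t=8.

y_0=2 y_1=-3 y_2=-5 y_3=-4 y_4=-3 y_5=0
S(8) = -3833/956

y_0 = S_0(0) = a_0 = 2
y_1 = S_1(0) = a_1 = -3
y_2 = S_2(0) = a_2 = -5
y_3 = S_3(0) = a_3 = -4
y_4 = S_4(0) = a_4 = -3
y_5 = S_4(1) = 0
t_q=8 is in segment 3 (τ=1); S_3(τ)=-3833/956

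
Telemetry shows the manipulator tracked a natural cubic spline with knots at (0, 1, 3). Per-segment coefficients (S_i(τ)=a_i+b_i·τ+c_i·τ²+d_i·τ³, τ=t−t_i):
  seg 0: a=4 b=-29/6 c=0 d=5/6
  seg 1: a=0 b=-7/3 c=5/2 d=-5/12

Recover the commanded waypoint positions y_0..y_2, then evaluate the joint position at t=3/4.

y_0=4 y_1=0 y_2=2
S(3/4) = 93/128

y_0 = S_0(0) = a_0 = 4
y_1 = S_1(0) = a_1 = 0
y_2 = S_1(2) = 2
t_q=3/4 is in segment 0 (τ=3/4); S_0(τ)=93/128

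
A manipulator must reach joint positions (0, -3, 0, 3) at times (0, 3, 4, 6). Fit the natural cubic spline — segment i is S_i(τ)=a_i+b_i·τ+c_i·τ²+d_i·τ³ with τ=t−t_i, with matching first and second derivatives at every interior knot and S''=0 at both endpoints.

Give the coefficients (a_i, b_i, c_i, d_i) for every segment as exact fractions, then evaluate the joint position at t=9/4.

Δ: Δ0=-1, Δ1=3, Δ2=3/2
row 1: diag=8, rhs=24; c'=1/8, d'=3
row 2: denom=6−1·1/8=47/8; d'=(-9−1·3)/(47/8)=-96/47
back: M2=-96/47
back: M1=3−1/8·-96/47=153/47
M: M0=0, M1=153/47, M2=-96/47, M3=0
seg 0: a=0, c=M0/2=0, d=(M1−M0)/(6·3)=17/94, b=Δ0−h0·(2M0+M1)/6=-247/94
seg 1: a=-3, c=M1/2=153/94, d=(M2−M1)/(6·1)=-83/94, b=Δ1−h1·(2M1+M2)/6=106/47
seg 2: a=0, c=M2/2=-48/47, d=(M3−M2)/(6·2)=8/47, b=Δ2−h2·(2M2+M3)/6=269/94
t_q=9/4 → seg 0, τ=9/4; S=0+-247/94·τ+0·τ²+17/94·τ³=-23175/6016

  seg 0: a=0 b=-247/94 c=0 d=17/94
  seg 1: a=-3 b=106/47 c=153/94 d=-83/94
  seg 2: a=0 b=269/94 c=-48/47 d=8/47
S(9/4) = -23175/6016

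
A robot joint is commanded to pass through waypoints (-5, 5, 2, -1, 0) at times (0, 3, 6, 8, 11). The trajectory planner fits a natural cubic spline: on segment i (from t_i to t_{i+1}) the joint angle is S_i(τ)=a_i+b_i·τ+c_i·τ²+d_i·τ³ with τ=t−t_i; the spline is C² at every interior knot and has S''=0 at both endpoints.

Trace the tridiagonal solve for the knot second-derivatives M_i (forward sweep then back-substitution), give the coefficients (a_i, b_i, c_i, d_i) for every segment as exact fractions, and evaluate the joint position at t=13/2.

  seg 0: a=-5 b=785/177 c=0 d=-65/531
  seg 1: a=5 b=200/177 c=-65/59 d=208/1593
  seg 2: a=2 b=-346/177 c=13/177 d=109/1416
  seg 3: a=-1 b=-87/118 c=379/708 d=-379/6372
S(13/2) = 3967/3776

Δ: Δ0=10/3, Δ1=-1, Δ2=-3/2, Δ3=1/3
row 1: diag=12, rhs=-26; c'=1/4, d'=-13/6
row 2: denom=10−3·1/4=37/4; d'=(-3−3·-13/6)/(37/4)=14/37
row 3: denom=10−2·8/37=354/37; d'=(11−2·14/37)/(354/37)=379/354
back: M3=379/354
back: M2=14/37−8/37·379/354=26/177
back: M1=-13/6−1/4·26/177=-130/59
M: M0=0, M1=-130/59, M2=26/177, M3=379/354, M4=0
seg 0: a=-5, c=M0/2=0, d=(M1−M0)/(6·3)=-65/531, b=Δ0−h0·(2M0+M1)/6=785/177
seg 1: a=5, c=M1/2=-65/59, d=(M2−M1)/(6·3)=208/1593, b=Δ1−h1·(2M1+M2)/6=200/177
seg 2: a=2, c=M2/2=13/177, d=(M3−M2)/(6·2)=109/1416, b=Δ2−h2·(2M2+M3)/6=-346/177
seg 3: a=-1, c=M3/2=379/708, d=(M4−M3)/(6·3)=-379/6372, b=Δ3−h3·(2M3+M4)/6=-87/118
t_q=13/2 → seg 2, τ=1/2; S=2+-346/177·τ+13/177·τ²+109/1416·τ³=3967/3776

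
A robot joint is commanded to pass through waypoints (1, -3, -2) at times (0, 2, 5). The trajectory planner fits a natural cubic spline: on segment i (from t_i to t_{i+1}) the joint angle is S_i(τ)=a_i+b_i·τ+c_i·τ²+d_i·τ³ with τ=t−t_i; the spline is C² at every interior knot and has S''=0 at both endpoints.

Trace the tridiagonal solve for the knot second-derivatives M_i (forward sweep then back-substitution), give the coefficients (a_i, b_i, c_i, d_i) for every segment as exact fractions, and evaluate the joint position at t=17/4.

  seg 0: a=1 b=-37/15 c=0 d=7/60
  seg 1: a=-3 b=-16/15 c=7/10 d=-7/90
S(17/4) = -351/128

Δ: Δ0=-2, Δ1=1/3
row 1: diag=10, rhs=14; c'=3/10, d'=7/5
back: M1=7/5
M: M0=0, M1=7/5, M2=0
seg 0: a=1, c=M0/2=0, d=(M1−M0)/(6·2)=7/60, b=Δ0−h0·(2M0+M1)/6=-37/15
seg 1: a=-3, c=M1/2=7/10, d=(M2−M1)/(6·3)=-7/90, b=Δ1−h1·(2M1+M2)/6=-16/15
t_q=17/4 → seg 1, τ=9/4; S=-3+-16/15·τ+7/10·τ²+-7/90·τ³=-351/128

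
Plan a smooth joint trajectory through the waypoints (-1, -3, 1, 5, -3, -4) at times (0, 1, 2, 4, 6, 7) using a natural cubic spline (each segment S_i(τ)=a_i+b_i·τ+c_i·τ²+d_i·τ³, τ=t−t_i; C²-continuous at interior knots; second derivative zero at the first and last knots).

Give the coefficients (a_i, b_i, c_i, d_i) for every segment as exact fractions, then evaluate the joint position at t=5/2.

  seg 0: a=-1 b=-819/229 c=0 d=361/229
  seg 1: a=-3 b=264/229 c=1083/229 d=-431/229
  seg 2: a=1 b=1137/229 c=-210/229 d=-259/916
  seg 3: a=5 b=-480/229 c=-1197/458 d=761/916
  seg 4: a=-3 b=-591/229 c=543/229 d=-181/229
S(5/2) = 23581/7328

Δ: Δ0=-2, Δ1=4, Δ2=2, Δ3=-4, Δ4=-1
row 1: diag=4, rhs=36; c'=1/4, d'=9
row 2: denom=6−1·1/4=23/4; d'=(-12−1·9)/(23/4)=-84/23
row 3: denom=8−2·8/23=168/23; d'=(-36−2·-84/23)/(168/23)=-55/14
row 4: denom=6−2·23/84=229/42; d'=(18−2·-55/14)/(229/42)=1086/229
back: M4=1086/229
back: M3=-55/14−23/84·1086/229=-1197/229
back: M2=-84/23−8/23·-1197/229=-420/229
back: M1=9−1/4·-420/229=2166/229
M: M0=0, M1=2166/229, M2=-420/229, M3=-1197/229, M4=1086/229, M5=0
seg 0: a=-1, c=M0/2=0, d=(M1−M0)/(6·1)=361/229, b=Δ0−h0·(2M0+M1)/6=-819/229
seg 1: a=-3, c=M1/2=1083/229, d=(M2−M1)/(6·1)=-431/229, b=Δ1−h1·(2M1+M2)/6=264/229
seg 2: a=1, c=M2/2=-210/229, d=(M3−M2)/(6·2)=-259/916, b=Δ2−h2·(2M2+M3)/6=1137/229
seg 3: a=5, c=M3/2=-1197/458, d=(M4−M3)/(6·2)=761/916, b=Δ3−h3·(2M3+M4)/6=-480/229
seg 4: a=-3, c=M4/2=543/229, d=(M5−M4)/(6·1)=-181/229, b=Δ4−h4·(2M4+M5)/6=-591/229
t_q=5/2 → seg 2, τ=1/2; S=1+1137/229·τ+-210/229·τ²+-259/916·τ³=23581/7328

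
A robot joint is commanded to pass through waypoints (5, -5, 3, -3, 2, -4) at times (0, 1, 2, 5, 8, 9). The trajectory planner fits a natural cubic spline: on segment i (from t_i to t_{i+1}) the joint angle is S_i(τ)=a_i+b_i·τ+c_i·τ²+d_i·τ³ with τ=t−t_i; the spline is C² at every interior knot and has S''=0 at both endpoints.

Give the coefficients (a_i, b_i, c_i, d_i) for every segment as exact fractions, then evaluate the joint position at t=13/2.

Δ: Δ0=-10, Δ1=8, Δ2=-2, Δ3=5/3, Δ4=-6
row 1: diag=4, rhs=108; c'=1/4, d'=27
row 2: denom=8−1·1/4=31/4; d'=(-60−1·27)/(31/4)=-348/31
row 3: denom=12−3·12/31=336/31; d'=(22−3·-348/31)/(336/31)=863/168
row 4: denom=8−3·31/112=803/112; d'=(-46−3·863/168)/(803/112)=-6878/803
back: M4=-6878/803
back: M3=863/168−31/112·-6878/803=18086/2409
back: M2=-348/31−12/31·18086/2409=-11348/803
back: M1=27−1/4·-11348/803=24518/803
M: M0=0, M1=24518/803, M2=-11348/803, M3=18086/2409, M4=-6878/803, M5=0
seg 0: a=5, c=M0/2=0, d=(M1−M0)/(6·1)=12259/2409, b=Δ0−h0·(2M0+M1)/6=-36349/2409
seg 1: a=-5, c=M1/2=12259/803, d=(M2−M1)/(6·1)=-17933/2409, b=Δ1−h1·(2M1+M2)/6=428/2409
seg 2: a=3, c=M2/2=-5674/803, d=(M3−M2)/(6·3)=26065/21681, b=Δ2−h2·(2M2+M3)/6=20183/2409
seg 3: a=-3, c=M3/2=9043/2409, d=(M4−M3)/(6·3)=-1760/1971, b=Δ3−h3·(2M3+M4)/6=-3754/2409
seg 4: a=2, c=M4/2=-3439/803, d=(M5−M4)/(6·1)=3439/2409, b=Δ4−h4·(2M4+M5)/6=-7576/2409
t_q=13/2 → seg 3, τ=3/2; S=-3+-3754/2409·τ+9043/2409·τ²+-1760/1971·τ³=305/3212

  seg 0: a=5 b=-36349/2409 c=0 d=12259/2409
  seg 1: a=-5 b=428/2409 c=12259/803 d=-17933/2409
  seg 2: a=3 b=20183/2409 c=-5674/803 d=26065/21681
  seg 3: a=-3 b=-3754/2409 c=9043/2409 d=-1760/1971
  seg 4: a=2 b=-7576/2409 c=-3439/803 d=3439/2409
S(13/2) = 305/3212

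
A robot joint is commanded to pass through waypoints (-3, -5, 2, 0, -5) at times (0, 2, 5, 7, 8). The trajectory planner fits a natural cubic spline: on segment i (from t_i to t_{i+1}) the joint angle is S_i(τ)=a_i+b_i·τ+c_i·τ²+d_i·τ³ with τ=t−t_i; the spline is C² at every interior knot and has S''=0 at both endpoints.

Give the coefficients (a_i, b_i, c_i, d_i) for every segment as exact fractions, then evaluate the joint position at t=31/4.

  seg 0: a=-3 b=-1427/759 c=0 d=167/759
  seg 1: a=-5 b=577/759 c=334/253 d=-604/2277
  seg 2: a=2 b=1153/759 c=-270/253 d=-73/759
  seg 3: a=0 b=-2963/759 c=-416/253 d=416/759
S(31/4) = -3665/1012

Δ: Δ0=-1, Δ1=7/3, Δ2=-1, Δ3=-5
row 1: diag=10, rhs=20; c'=3/10, d'=2
row 2: denom=10−3·3/10=91/10; d'=(-20−3·2)/(91/10)=-20/7
row 3: denom=6−2·20/91=506/91; d'=(-24−2·-20/7)/(506/91)=-832/253
back: M3=-832/253
back: M2=-20/7−20/91·-832/253=-540/253
back: M1=2−3/10·-540/253=668/253
M: M0=0, M1=668/253, M2=-540/253, M3=-832/253, M4=0
seg 0: a=-3, c=M0/2=0, d=(M1−M0)/(6·2)=167/759, b=Δ0−h0·(2M0+M1)/6=-1427/759
seg 1: a=-5, c=M1/2=334/253, d=(M2−M1)/(6·3)=-604/2277, b=Δ1−h1·(2M1+M2)/6=577/759
seg 2: a=2, c=M2/2=-270/253, d=(M3−M2)/(6·2)=-73/759, b=Δ2−h2·(2M2+M3)/6=1153/759
seg 3: a=0, c=M3/2=-416/253, d=(M4−M3)/(6·1)=416/759, b=Δ3−h3·(2M3+M4)/6=-2963/759
t_q=31/4 → seg 3, τ=3/4; S=0+-2963/759·τ+-416/253·τ²+416/759·τ³=-3665/1012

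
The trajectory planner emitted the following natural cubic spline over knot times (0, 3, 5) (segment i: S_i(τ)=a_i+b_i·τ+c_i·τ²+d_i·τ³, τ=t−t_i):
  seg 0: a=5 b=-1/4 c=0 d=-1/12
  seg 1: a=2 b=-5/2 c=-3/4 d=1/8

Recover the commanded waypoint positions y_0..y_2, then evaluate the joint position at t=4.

y_0=5 y_1=2 y_2=-5
S(4) = -9/8

y_0 = S_0(0) = a_0 = 5
y_1 = S_1(0) = a_1 = 2
y_2 = S_1(2) = -5
t_q=4 is in segment 1 (τ=1); S_1(τ)=-9/8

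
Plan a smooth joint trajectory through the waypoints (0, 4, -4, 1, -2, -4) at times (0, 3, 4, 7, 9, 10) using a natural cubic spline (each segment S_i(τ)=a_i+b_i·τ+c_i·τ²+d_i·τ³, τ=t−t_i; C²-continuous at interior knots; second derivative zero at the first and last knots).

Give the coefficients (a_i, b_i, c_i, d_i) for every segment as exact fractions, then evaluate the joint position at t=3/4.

Δ: Δ0=4/3, Δ1=-8, Δ2=5/3, Δ3=-3/2, Δ4=-2
row 1: diag=8, rhs=-56; c'=1/8, d'=-7
row 2: denom=8−1·1/8=63/8; d'=(58−1·-7)/(63/8)=520/63
row 3: denom=10−3·8/21=62/7; d'=(-19−3·520/63)/(62/7)=-919/186
row 4: denom=6−2·7/31=172/31; d'=(-3−2·-919/186)/(172/31)=160/129
back: M4=160/129
back: M3=-919/186−7/31·160/129=-449/86
back: M2=520/63−8/21·-449/86=3964/387
back: M1=-7−1/8·3964/387=-6409/774
M: M0=0, M1=-6409/774, M2=3964/387, M3=-449/86, M4=160/129, M5=0
seg 0: a=0, c=M0/2=0, d=(M1−M0)/(6·3)=-6409/13932, b=Δ0−h0·(2M0+M1)/6=8473/1548
seg 1: a=4, c=M1/2=-6409/1548, d=(M2−M1)/(6·1)=531/172, b=Δ1−h1·(2M1+M2)/6=-5377/774
seg 2: a=-4, c=M2/2=1982/387, d=(M3−M2)/(6·3)=-11969/13932, b=Δ2−h2·(2M2+M3)/6=-9235/1548
seg 3: a=1, c=M3/2=-449/172, d=(M4−M3)/(6·2)=1667/3096, b=Δ3−h3·(2M3+M4)/6=1213/774
seg 4: a=-2, c=M4/2=80/129, d=(M5−M4)/(6·1)=-80/387, b=Δ4−h4·(2M4+M5)/6=-934/387
t_q=3/4 → seg 0, τ=3/4; S=0+8473/1548·τ+0·τ²+-6409/13932·τ³=43053/11008

  seg 0: a=0 b=8473/1548 c=0 d=-6409/13932
  seg 1: a=4 b=-5377/774 c=-6409/1548 d=531/172
  seg 2: a=-4 b=-9235/1548 c=1982/387 d=-11969/13932
  seg 3: a=1 b=1213/774 c=-449/172 d=1667/3096
  seg 4: a=-2 b=-934/387 c=80/129 d=-80/387
S(3/4) = 43053/11008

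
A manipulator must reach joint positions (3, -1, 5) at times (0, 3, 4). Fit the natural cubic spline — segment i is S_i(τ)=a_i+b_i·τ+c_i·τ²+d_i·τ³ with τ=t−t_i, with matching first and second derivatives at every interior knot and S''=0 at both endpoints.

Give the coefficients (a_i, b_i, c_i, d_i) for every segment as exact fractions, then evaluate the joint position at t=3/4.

Δ: Δ0=-4/3, Δ1=6
row 1: diag=8, rhs=44; c'=1/8, d'=11/2
back: M1=11/2
M: M0=0, M1=11/2, M2=0
seg 0: a=3, c=M0/2=0, d=(M1−M0)/(6·3)=11/36, b=Δ0−h0·(2M0+M1)/6=-49/12
seg 1: a=-1, c=M1/2=11/4, d=(M2−M1)/(6·1)=-11/12, b=Δ1−h1·(2M1+M2)/6=25/6
t_q=3/4 → seg 0, τ=3/4; S=3+-49/12·τ+0·τ²+11/36·τ³=17/256

  seg 0: a=3 b=-49/12 c=0 d=11/36
  seg 1: a=-1 b=25/6 c=11/4 d=-11/12
S(3/4) = 17/256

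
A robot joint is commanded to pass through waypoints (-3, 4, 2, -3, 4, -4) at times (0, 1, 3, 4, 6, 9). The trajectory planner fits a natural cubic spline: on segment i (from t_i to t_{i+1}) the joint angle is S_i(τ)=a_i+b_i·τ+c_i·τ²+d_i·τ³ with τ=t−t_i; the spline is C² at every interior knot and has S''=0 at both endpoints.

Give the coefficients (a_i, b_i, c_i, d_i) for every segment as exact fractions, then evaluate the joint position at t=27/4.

Δ: Δ0=7, Δ1=-1, Δ2=-5, Δ3=7/2, Δ4=-8/3
row 1: diag=6, rhs=-48; c'=1/3, d'=-8
row 2: denom=6−2·1/3=16/3; d'=(-24−2·-8)/(16/3)=-3/2
row 3: denom=6−1·3/16=93/16; d'=(51−1·-3/2)/(93/16)=280/31
row 4: denom=10−2·32/93=866/93; d'=(-37−2·280/31)/(866/93)=-5121/866
back: M4=-5121/866
back: M3=280/31−32/93·-5121/866=4792/433
back: M2=-3/2−3/16·4792/433=-1548/433
back: M1=-8−1/3·-1548/433=-2948/433
M: M0=0, M1=-2948/433, M2=-1548/433, M3=4792/433, M4=-5121/866, M5=0
seg 0: a=-3, c=M0/2=0, d=(M1−M0)/(6·1)=-1474/1299, b=Δ0−h0·(2M0+M1)/6=10567/1299
seg 1: a=4, c=M1/2=-1474/433, d=(M2−M1)/(6·2)=350/1299, b=Δ1−h1·(2M1+M2)/6=6145/1299
seg 2: a=2, c=M2/2=-774/433, d=(M3−M2)/(6·1)=3170/1299, b=Δ2−h2·(2M2+M3)/6=-7343/1299
seg 3: a=-3, c=M3/2=2396/433, d=(M4−M3)/(6·2)=-14705/10392, b=Δ3−h3·(2M3+M4)/6=-2477/1299
seg 4: a=4, c=M4/2=-5121/1732, d=(M5−M4)/(6·3)=569/1732, b=Δ4−h4·(2M4+M5)/6=8435/2598
t_q=27/4 → seg 4, τ=3/4; S=4+8435/2598·τ+-5121/1732·τ²+569/1732·τ³=544319/110848

  seg 0: a=-3 b=10567/1299 c=0 d=-1474/1299
  seg 1: a=4 b=6145/1299 c=-1474/433 d=350/1299
  seg 2: a=2 b=-7343/1299 c=-774/433 d=3170/1299
  seg 3: a=-3 b=-2477/1299 c=2396/433 d=-14705/10392
  seg 4: a=4 b=8435/2598 c=-5121/1732 d=569/1732
S(27/4) = 544319/110848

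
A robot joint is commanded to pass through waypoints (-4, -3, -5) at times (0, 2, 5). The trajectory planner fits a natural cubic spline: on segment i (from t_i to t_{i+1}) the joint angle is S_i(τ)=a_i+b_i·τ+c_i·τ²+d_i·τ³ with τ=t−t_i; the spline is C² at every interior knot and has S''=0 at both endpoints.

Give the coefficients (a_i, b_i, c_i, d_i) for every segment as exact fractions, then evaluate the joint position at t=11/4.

  seg 0: a=-4 b=11/15 c=0 d=-7/120
  seg 1: a=-3 b=1/30 c=-7/20 d=7/180
S(11/4) = -4039/1280

Δ: Δ0=1/2, Δ1=-2/3
row 1: diag=10, rhs=-7; c'=3/10, d'=-7/10
back: M1=-7/10
M: M0=0, M1=-7/10, M2=0
seg 0: a=-4, c=M0/2=0, d=(M1−M0)/(6·2)=-7/120, b=Δ0−h0·(2M0+M1)/6=11/15
seg 1: a=-3, c=M1/2=-7/20, d=(M2−M1)/(6·3)=7/180, b=Δ1−h1·(2M1+M2)/6=1/30
t_q=11/4 → seg 1, τ=3/4; S=-3+1/30·τ+-7/20·τ²+7/180·τ³=-4039/1280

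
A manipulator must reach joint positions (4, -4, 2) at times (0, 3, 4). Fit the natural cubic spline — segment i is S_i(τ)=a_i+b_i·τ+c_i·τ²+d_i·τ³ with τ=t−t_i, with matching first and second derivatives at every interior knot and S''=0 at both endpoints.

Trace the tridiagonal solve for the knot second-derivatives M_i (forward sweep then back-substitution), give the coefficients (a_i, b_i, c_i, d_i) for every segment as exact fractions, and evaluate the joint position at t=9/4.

Δ: Δ0=-8/3, Δ1=6
row 1: diag=8, rhs=52; c'=1/8, d'=13/2
back: M1=13/2
M: M0=0, M1=13/2, M2=0
seg 0: a=4, c=M0/2=0, d=(M1−M0)/(6·3)=13/36, b=Δ0−h0·(2M0+M1)/6=-71/12
seg 1: a=-4, c=M1/2=13/4, d=(M2−M1)/(6·1)=-13/12, b=Δ1−h1·(2M1+M2)/6=23/6
t_q=9/4 → seg 0, τ=9/4; S=4+-71/12·τ+0·τ²+13/36·τ³=-1331/256

  seg 0: a=4 b=-71/12 c=0 d=13/36
  seg 1: a=-4 b=23/6 c=13/4 d=-13/12
S(9/4) = -1331/256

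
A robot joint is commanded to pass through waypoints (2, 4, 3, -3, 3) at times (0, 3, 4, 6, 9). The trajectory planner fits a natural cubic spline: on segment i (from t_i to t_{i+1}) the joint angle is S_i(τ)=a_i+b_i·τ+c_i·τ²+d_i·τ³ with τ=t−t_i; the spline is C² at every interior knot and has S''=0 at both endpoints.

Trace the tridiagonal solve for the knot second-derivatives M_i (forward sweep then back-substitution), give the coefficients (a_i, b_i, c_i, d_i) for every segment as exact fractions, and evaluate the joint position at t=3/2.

Δ: Δ0=2/3, Δ1=-1, Δ2=-3, Δ3=2
row 1: diag=8, rhs=-10; c'=1/8, d'=-5/4
row 2: denom=6−1·1/8=47/8; d'=(-12−1·-5/4)/(47/8)=-86/47
row 3: denom=10−2·16/47=438/47; d'=(30−2·-86/47)/(438/47)=791/219
back: M3=791/219
back: M2=-86/47−16/47·791/219=-670/219
back: M1=-5/4−1/8·-670/219=-190/219
M: M0=0, M1=-190/219, M2=-670/219, M3=791/219, M4=0
seg 0: a=2, c=M0/2=0, d=(M1−M0)/(6·3)=-95/1971, b=Δ0−h0·(2M0+M1)/6=241/219
seg 1: a=4, c=M1/2=-95/219, d=(M2−M1)/(6·1)=-80/219, b=Δ1−h1·(2M1+M2)/6=-44/219
seg 2: a=3, c=M2/2=-335/219, d=(M3−M2)/(6·2)=487/876, b=Δ2−h2·(2M2+M3)/6=-158/73
seg 3: a=-3, c=M3/2=791/438, d=(M4−M3)/(6·3)=-791/3942, b=Δ3−h3·(2M3+M4)/6=-353/219
t_q=3/2 → seg 0, τ=3/2; S=2+241/219·τ+0·τ²+-95/1971·τ³=2037/584

  seg 0: a=2 b=241/219 c=0 d=-95/1971
  seg 1: a=4 b=-44/219 c=-95/219 d=-80/219
  seg 2: a=3 b=-158/73 c=-335/219 d=487/876
  seg 3: a=-3 b=-353/219 c=791/438 d=-791/3942
S(3/2) = 2037/584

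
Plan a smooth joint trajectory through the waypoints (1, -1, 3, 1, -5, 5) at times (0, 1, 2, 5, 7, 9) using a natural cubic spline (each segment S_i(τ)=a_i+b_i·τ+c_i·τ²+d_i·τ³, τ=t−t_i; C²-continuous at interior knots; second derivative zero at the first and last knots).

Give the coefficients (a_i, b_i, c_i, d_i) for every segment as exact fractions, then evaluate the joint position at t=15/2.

  seg 0: a=1 b=-5702/1551 c=0 d=2600/1551
  seg 1: a=-1 b=2098/1551 c=2600/517 d=-3694/1551
  seg 2: a=3 b=6616/1551 c=-1094/517 d=244/1551
  seg 3: a=1 b=-6488/1551 c=-362/517 d=4007/6204
  seg 4: a=-5 b=1189/1551 c=3283/1034 d=-3283/6204
S(15/2) = -64341/16544

Δ: Δ0=-2, Δ1=4, Δ2=-2/3, Δ3=-3, Δ4=5
row 1: diag=4, rhs=36; c'=1/4, d'=9
row 2: denom=8−1·1/4=31/4; d'=(-28−1·9)/(31/4)=-148/31
row 3: denom=10−3·12/31=274/31; d'=(-14−3·-148/31)/(274/31)=5/137
row 4: denom=8−2·31/137=1034/137; d'=(48−2·5/137)/(1034/137)=3283/517
back: M4=3283/517
back: M3=5/137−31/137·3283/517=-724/517
back: M2=-148/31−12/31·-724/517=-2188/517
back: M1=9−1/4·-2188/517=5200/517
M: M0=0, M1=5200/517, M2=-2188/517, M3=-724/517, M4=3283/517, M5=0
seg 0: a=1, c=M0/2=0, d=(M1−M0)/(6·1)=2600/1551, b=Δ0−h0·(2M0+M1)/6=-5702/1551
seg 1: a=-1, c=M1/2=2600/517, d=(M2−M1)/(6·1)=-3694/1551, b=Δ1−h1·(2M1+M2)/6=2098/1551
seg 2: a=3, c=M2/2=-1094/517, d=(M3−M2)/(6·3)=244/1551, b=Δ2−h2·(2M2+M3)/6=6616/1551
seg 3: a=1, c=M3/2=-362/517, d=(M4−M3)/(6·2)=4007/6204, b=Δ3−h3·(2M3+M4)/6=-6488/1551
seg 4: a=-5, c=M4/2=3283/1034, d=(M5−M4)/(6·2)=-3283/6204, b=Δ4−h4·(2M4+M5)/6=1189/1551
t_q=15/2 → seg 4, τ=1/2; S=-5+1189/1551·τ+3283/1034·τ²+-3283/6204·τ³=-64341/16544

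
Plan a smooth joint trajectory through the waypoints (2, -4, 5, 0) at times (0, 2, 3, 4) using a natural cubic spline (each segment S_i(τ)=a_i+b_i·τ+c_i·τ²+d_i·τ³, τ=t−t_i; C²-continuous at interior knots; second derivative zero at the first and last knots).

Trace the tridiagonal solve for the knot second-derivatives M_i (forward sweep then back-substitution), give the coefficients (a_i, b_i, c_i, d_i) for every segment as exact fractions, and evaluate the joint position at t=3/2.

Δ: Δ0=-3, Δ1=9, Δ2=-5
row 1: diag=6, rhs=72; c'=1/6, d'=12
row 2: denom=4−1·1/6=23/6; d'=(-84−1·12)/(23/6)=-576/23
back: M2=-576/23
back: M1=12−1/6·-576/23=372/23
M: M0=0, M1=372/23, M2=-576/23, M3=0
seg 0: a=2, c=M0/2=0, d=(M1−M0)/(6·2)=31/23, b=Δ0−h0·(2M0+M1)/6=-193/23
seg 1: a=-4, c=M1/2=186/23, d=(M2−M1)/(6·1)=-158/23, b=Δ1−h1·(2M1+M2)/6=179/23
seg 2: a=5, c=M2/2=-288/23, d=(M3−M2)/(6·1)=96/23, b=Δ2−h2·(2M2+M3)/6=77/23
t_q=3/2 → seg 0, τ=3/2; S=2+-193/23·τ+0·τ²+31/23·τ³=-1111/184

  seg 0: a=2 b=-193/23 c=0 d=31/23
  seg 1: a=-4 b=179/23 c=186/23 d=-158/23
  seg 2: a=5 b=77/23 c=-288/23 d=96/23
S(3/2) = -1111/184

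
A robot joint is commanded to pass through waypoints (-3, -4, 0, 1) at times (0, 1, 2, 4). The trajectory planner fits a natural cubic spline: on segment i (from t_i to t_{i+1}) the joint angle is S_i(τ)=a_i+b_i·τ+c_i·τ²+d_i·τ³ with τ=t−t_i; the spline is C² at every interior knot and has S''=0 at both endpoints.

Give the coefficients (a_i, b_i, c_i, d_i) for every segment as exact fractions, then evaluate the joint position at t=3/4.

Δ: Δ0=-1, Δ1=4, Δ2=1/2
row 1: diag=4, rhs=30; c'=1/4, d'=15/2
row 2: denom=6−1·1/4=23/4; d'=(-21−1·15/2)/(23/4)=-114/23
back: M2=-114/23
back: M1=15/2−1/4·-114/23=201/23
M: M0=0, M1=201/23, M2=-114/23, M3=0
seg 0: a=-3, c=M0/2=0, d=(M1−M0)/(6·1)=67/46, b=Δ0−h0·(2M0+M1)/6=-113/46
seg 1: a=-4, c=M1/2=201/46, d=(M2−M1)/(6·1)=-105/46, b=Δ1−h1·(2M1+M2)/6=44/23
seg 2: a=0, c=M2/2=-57/23, d=(M3−M2)/(6·2)=19/46, b=Δ2−h2·(2M2+M3)/6=175/46
t_q=3/4 → seg 0, τ=3/4; S=-3+-113/46·τ+0·τ²+67/46·τ³=-12447/2944

  seg 0: a=-3 b=-113/46 c=0 d=67/46
  seg 1: a=-4 b=44/23 c=201/46 d=-105/46
  seg 2: a=0 b=175/46 c=-57/23 d=19/46
S(3/4) = -12447/2944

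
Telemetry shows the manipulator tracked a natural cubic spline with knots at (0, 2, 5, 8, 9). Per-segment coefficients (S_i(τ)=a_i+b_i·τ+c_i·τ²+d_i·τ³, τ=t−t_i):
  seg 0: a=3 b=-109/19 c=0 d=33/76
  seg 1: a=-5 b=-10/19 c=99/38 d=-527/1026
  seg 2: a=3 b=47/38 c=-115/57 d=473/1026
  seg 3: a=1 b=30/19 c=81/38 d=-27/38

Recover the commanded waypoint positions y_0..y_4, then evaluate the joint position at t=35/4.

y_0 = S_0(0) = a_0 = 3
y_1 = S_1(0) = a_1 = -5
y_2 = S_2(0) = a_2 = 3
y_3 = S_3(0) = a_3 = 1
y_4 = S_3(1) = 4
t_q=35/4 is in segment 3 (τ=3/4); S_3(τ)=7499/2432

y_0=3 y_1=-5 y_2=3 y_3=1 y_4=4
S(35/4) = 7499/2432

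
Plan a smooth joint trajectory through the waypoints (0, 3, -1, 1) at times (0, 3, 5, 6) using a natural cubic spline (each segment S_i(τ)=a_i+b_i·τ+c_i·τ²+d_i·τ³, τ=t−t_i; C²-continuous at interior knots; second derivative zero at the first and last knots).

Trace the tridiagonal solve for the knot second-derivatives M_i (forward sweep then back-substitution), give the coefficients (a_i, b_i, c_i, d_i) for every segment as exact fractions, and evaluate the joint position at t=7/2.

Δ: Δ0=1, Δ1=-2, Δ2=2
row 1: diag=10, rhs=-18; c'=1/5, d'=-9/5
row 2: denom=6−2·1/5=28/5; d'=(24−2·-9/5)/(28/5)=69/14
back: M2=69/14
back: M1=-9/5−1/5·69/14=-39/14
M: M0=0, M1=-39/14, M2=69/14, M3=0
seg 0: a=0, c=M0/2=0, d=(M1−M0)/(6·3)=-13/84, b=Δ0−h0·(2M0+M1)/6=67/28
seg 1: a=3, c=M1/2=-39/28, d=(M2−M1)/(6·2)=9/14, b=Δ1−h1·(2M1+M2)/6=-25/14
seg 2: a=-1, c=M2/2=69/28, d=(M3−M2)/(6·1)=-23/28, b=Δ2−h2·(2M2+M3)/6=5/14
t_q=7/2 → seg 1, τ=1/2; S=3+-25/14·τ+-39/28·τ²+9/14·τ³=103/56

  seg 0: a=0 b=67/28 c=0 d=-13/84
  seg 1: a=3 b=-25/14 c=-39/28 d=9/14
  seg 2: a=-1 b=5/14 c=69/28 d=-23/28
S(7/2) = 103/56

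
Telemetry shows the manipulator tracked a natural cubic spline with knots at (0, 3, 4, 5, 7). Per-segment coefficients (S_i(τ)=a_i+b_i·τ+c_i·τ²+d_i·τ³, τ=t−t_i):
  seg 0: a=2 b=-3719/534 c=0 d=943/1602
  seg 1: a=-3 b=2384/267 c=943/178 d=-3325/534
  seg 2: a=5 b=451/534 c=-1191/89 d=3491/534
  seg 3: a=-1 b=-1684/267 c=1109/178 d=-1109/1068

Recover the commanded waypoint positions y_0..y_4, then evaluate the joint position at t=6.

y_0 = S_0(0) = a_0 = 2
y_1 = S_1(0) = a_1 = -3
y_2 = S_2(0) = a_2 = 5
y_3 = S_3(0) = a_3 = -1
y_4 = S_3(2) = 3
t_q=6 is in segment 3 (τ=1); S_3(τ)=-753/356

y_0=2 y_1=-3 y_2=5 y_3=-1 y_4=3
S(6) = -753/356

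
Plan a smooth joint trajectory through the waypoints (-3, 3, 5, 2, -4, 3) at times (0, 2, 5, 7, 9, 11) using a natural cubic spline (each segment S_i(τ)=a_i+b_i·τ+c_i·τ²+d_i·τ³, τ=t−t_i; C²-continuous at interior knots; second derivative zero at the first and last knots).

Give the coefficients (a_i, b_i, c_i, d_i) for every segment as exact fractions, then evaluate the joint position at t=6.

  seg 0: a=-3 b=13193/3855 c=0 d=-407/3855
  seg 1: a=3 b=8309/3855 c=-814/1285 d=529/11565
  seg 2: a=5 b=-1582/3855 c=-57/257 d=-4981/30840
  seg 3: a=2 b=-24947/7710 c=-6121/5140 d=1009/1542
  seg 4: a=-4 b=-1133/7710 c=14059/5140 d=-14059/30840
S(6) = 43241/10280

Δ: Δ0=3, Δ1=2/3, Δ2=-3/2, Δ3=-3, Δ4=7/2
row 1: diag=10, rhs=-14; c'=3/10, d'=-7/5
row 2: denom=10−3·3/10=91/10; d'=(-13−3·-7/5)/(91/10)=-88/91
row 3: denom=8−2·20/91=688/91; d'=(-9−2·-88/91)/(688/91)=-643/688
row 4: denom=8−2·91/344=1285/172; d'=(39−2·-643/688)/(1285/172)=14059/2570
back: M4=14059/2570
back: M3=-643/688−91/344·14059/2570=-6121/2570
back: M2=-88/91−20/91·-6121/2570=-114/257
back: M1=-7/5−3/10·-114/257=-1628/1285
M: M0=0, M1=-1628/1285, M2=-114/257, M3=-6121/2570, M4=14059/2570, M5=0
seg 0: a=-3, c=M0/2=0, d=(M1−M0)/(6·2)=-407/3855, b=Δ0−h0·(2M0+M1)/6=13193/3855
seg 1: a=3, c=M1/2=-814/1285, d=(M2−M1)/(6·3)=529/11565, b=Δ1−h1·(2M1+M2)/6=8309/3855
seg 2: a=5, c=M2/2=-57/257, d=(M3−M2)/(6·2)=-4981/30840, b=Δ2−h2·(2M2+M3)/6=-1582/3855
seg 3: a=2, c=M3/2=-6121/5140, d=(M4−M3)/(6·2)=1009/1542, b=Δ3−h3·(2M3+M4)/6=-24947/7710
seg 4: a=-4, c=M4/2=14059/5140, d=(M5−M4)/(6·2)=-14059/30840, b=Δ4−h4·(2M4+M5)/6=-1133/7710
t_q=6 → seg 2, τ=1; S=5+-1582/3855·τ+-57/257·τ²+-4981/30840·τ³=43241/10280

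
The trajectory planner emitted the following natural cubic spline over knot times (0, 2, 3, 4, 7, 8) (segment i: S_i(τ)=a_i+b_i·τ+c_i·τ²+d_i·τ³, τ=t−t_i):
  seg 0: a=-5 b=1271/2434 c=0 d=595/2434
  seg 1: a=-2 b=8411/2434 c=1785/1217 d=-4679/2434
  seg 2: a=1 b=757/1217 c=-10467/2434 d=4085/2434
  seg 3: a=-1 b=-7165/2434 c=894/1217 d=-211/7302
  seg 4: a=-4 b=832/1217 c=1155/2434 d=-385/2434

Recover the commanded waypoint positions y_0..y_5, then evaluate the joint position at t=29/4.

y_0 = S_0(0) = a_0 = -5
y_1 = S_1(0) = a_1 = -2
y_2 = S_2(0) = a_2 = 1
y_3 = S_3(0) = a_3 = -1
y_4 = S_4(0) = a_4 = -4
y_5 = S_4(1) = -3
t_q=29/4 is in segment 4 (τ=1/4); S_4(τ)=-592245/155776

y_0=-5 y_1=-2 y_2=1 y_3=-1 y_4=-4 y_5=-3
S(29/4) = -592245/155776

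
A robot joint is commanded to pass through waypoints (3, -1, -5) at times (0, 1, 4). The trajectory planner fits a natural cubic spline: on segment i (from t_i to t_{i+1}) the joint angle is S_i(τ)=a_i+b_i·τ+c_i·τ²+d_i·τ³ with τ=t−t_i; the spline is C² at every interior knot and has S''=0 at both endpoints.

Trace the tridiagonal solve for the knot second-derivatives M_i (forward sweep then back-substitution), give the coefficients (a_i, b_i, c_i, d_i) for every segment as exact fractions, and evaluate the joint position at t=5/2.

Δ: Δ0=-4, Δ1=-4/3
row 1: diag=8, rhs=16; c'=3/8, d'=2
back: M1=2
M: M0=0, M1=2, M2=0
seg 0: a=3, c=M0/2=0, d=(M1−M0)/(6·1)=1/3, b=Δ0−h0·(2M0+M1)/6=-13/3
seg 1: a=-1, c=M1/2=1, d=(M2−M1)/(6·3)=-1/9, b=Δ1−h1·(2M1+M2)/6=-10/3
t_q=5/2 → seg 1, τ=3/2; S=-1+-10/3·τ+1·τ²+-1/9·τ³=-33/8

  seg 0: a=3 b=-13/3 c=0 d=1/3
  seg 1: a=-1 b=-10/3 c=1 d=-1/9
S(5/2) = -33/8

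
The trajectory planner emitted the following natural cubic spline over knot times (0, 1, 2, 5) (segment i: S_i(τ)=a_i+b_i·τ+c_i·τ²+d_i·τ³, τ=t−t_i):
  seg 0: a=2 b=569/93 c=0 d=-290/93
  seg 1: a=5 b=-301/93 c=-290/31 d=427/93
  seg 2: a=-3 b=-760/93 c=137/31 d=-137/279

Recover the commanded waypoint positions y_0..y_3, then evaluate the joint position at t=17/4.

y_0=2 y_1=5 y_2=-3 y_3=-1
S(17/4) = -9141/1984

y_0 = S_0(0) = a_0 = 2
y_1 = S_1(0) = a_1 = 5
y_2 = S_2(0) = a_2 = -3
y_3 = S_2(3) = -1
t_q=17/4 is in segment 2 (τ=9/4); S_2(τ)=-9141/1984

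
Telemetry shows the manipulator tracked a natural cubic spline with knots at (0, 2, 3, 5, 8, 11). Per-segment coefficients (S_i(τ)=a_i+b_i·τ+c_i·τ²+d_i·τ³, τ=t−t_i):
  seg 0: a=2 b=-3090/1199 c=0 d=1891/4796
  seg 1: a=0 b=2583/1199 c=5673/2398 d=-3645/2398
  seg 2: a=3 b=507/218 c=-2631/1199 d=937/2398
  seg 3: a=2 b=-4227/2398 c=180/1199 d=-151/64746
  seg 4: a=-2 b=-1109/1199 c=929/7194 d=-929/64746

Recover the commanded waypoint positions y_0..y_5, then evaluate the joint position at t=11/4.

y_0=2 y_1=0 y_2=3 y_3=2 y_4=-2 y_5=-4
S(11/4) = 353781/153472

y_0 = S_0(0) = a_0 = 2
y_1 = S_1(0) = a_1 = 0
y_2 = S_2(0) = a_2 = 3
y_3 = S_3(0) = a_3 = 2
y_4 = S_4(0) = a_4 = -2
y_5 = S_4(3) = -4
t_q=11/4 is in segment 1 (τ=3/4); S_1(τ)=353781/153472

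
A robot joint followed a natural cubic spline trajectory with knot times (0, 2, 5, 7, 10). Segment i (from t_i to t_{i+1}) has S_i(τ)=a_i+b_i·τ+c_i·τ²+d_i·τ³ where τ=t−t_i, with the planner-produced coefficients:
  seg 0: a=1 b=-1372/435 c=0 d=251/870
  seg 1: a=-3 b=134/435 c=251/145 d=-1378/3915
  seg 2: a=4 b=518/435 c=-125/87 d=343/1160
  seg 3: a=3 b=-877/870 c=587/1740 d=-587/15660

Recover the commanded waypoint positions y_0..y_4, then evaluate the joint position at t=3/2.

y_0 = S_0(0) = a_0 = 1
y_1 = S_1(0) = a_1 = -3
y_2 = S_2(0) = a_2 = 4
y_3 = S_3(0) = a_3 = 3
y_4 = S_3(3) = 2
t_q=3/2 is in segment 0 (τ=3/2); S_0(τ)=-6397/2320

y_0=1 y_1=-3 y_2=4 y_3=3 y_4=2
S(3/2) = -6397/2320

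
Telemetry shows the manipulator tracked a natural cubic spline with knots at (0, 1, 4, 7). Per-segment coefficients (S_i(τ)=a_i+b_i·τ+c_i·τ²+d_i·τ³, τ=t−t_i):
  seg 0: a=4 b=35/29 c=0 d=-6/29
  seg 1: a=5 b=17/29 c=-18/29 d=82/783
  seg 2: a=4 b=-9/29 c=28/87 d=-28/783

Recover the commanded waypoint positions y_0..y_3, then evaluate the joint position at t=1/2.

y_0 = S_0(0) = a_0 = 4
y_1 = S_1(0) = a_1 = 5
y_2 = S_2(0) = a_2 = 4
y_3 = S_2(3) = 5
t_q=1/2 is in segment 0 (τ=1/2); S_0(τ)=531/116

y_0=4 y_1=5 y_2=4 y_3=5
S(1/2) = 531/116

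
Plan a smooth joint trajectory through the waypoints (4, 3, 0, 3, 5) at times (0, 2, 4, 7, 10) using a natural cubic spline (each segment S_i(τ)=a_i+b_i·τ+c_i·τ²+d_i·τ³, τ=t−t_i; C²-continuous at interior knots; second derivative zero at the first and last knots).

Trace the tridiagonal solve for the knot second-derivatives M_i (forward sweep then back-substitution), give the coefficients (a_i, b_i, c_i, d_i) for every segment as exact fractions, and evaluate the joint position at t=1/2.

  seg 0: a=4 b=-37/420 c=0 d=-173/1680
  seg 1: a=3 b=-139/105 c=-173/280 d=89/336
  seg 2: a=0 b=-37/60 c=34/35 d=-109/756
  seg 3: a=3 b=277/210 c=-137/420 d=137/3780
S(1/2) = 3533/896

Δ: Δ0=-1/2, Δ1=-3/2, Δ2=1, Δ3=2/3
row 1: diag=8, rhs=-6; c'=1/4, d'=-3/4
row 2: denom=10−2·1/4=19/2; d'=(15−2·-3/4)/(19/2)=33/19
row 3: denom=12−3·6/19=210/19; d'=(-2−3·33/19)/(210/19)=-137/210
back: M3=-137/210
back: M2=33/19−6/19·-137/210=68/35
back: M1=-3/4−1/4·68/35=-173/140
M: M0=0, M1=-173/140, M2=68/35, M3=-137/210, M4=0
seg 0: a=4, c=M0/2=0, d=(M1−M0)/(6·2)=-173/1680, b=Δ0−h0·(2M0+M1)/6=-37/420
seg 1: a=3, c=M1/2=-173/280, d=(M2−M1)/(6·2)=89/336, b=Δ1−h1·(2M1+M2)/6=-139/105
seg 2: a=0, c=M2/2=34/35, d=(M3−M2)/(6·3)=-109/756, b=Δ2−h2·(2M2+M3)/6=-37/60
seg 3: a=3, c=M3/2=-137/420, d=(M4−M3)/(6·3)=137/3780, b=Δ3−h3·(2M3+M4)/6=277/210
t_q=1/2 → seg 0, τ=1/2; S=4+-37/420·τ+0·τ²+-173/1680·τ³=3533/896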